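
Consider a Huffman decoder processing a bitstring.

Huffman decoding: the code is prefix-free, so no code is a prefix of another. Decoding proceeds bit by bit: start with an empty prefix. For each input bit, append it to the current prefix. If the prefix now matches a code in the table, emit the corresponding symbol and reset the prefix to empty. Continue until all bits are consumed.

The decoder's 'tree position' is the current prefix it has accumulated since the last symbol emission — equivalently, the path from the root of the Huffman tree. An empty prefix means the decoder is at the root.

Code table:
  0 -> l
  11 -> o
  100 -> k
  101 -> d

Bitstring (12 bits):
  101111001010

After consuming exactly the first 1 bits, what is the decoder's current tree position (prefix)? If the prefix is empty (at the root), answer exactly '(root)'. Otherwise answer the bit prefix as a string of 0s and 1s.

Bit 0: prefix='1' (no match yet)

Answer: 1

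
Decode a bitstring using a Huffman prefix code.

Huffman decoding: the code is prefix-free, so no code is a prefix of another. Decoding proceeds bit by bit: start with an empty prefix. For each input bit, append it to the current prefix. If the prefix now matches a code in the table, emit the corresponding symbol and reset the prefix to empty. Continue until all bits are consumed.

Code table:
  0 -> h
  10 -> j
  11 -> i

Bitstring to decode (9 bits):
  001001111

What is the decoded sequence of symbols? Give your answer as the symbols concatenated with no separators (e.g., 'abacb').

Answer: hhjhii

Derivation:
Bit 0: prefix='0' -> emit 'h', reset
Bit 1: prefix='0' -> emit 'h', reset
Bit 2: prefix='1' (no match yet)
Bit 3: prefix='10' -> emit 'j', reset
Bit 4: prefix='0' -> emit 'h', reset
Bit 5: prefix='1' (no match yet)
Bit 6: prefix='11' -> emit 'i', reset
Bit 7: prefix='1' (no match yet)
Bit 8: prefix='11' -> emit 'i', reset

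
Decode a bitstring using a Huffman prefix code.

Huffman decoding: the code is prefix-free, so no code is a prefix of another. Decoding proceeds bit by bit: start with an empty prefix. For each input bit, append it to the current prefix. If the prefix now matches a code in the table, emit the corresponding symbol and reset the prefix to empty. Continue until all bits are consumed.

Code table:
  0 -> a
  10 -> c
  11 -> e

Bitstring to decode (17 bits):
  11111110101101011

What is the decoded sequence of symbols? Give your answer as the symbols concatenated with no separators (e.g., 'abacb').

Answer: eeecceace

Derivation:
Bit 0: prefix='1' (no match yet)
Bit 1: prefix='11' -> emit 'e', reset
Bit 2: prefix='1' (no match yet)
Bit 3: prefix='11' -> emit 'e', reset
Bit 4: prefix='1' (no match yet)
Bit 5: prefix='11' -> emit 'e', reset
Bit 6: prefix='1' (no match yet)
Bit 7: prefix='10' -> emit 'c', reset
Bit 8: prefix='1' (no match yet)
Bit 9: prefix='10' -> emit 'c', reset
Bit 10: prefix='1' (no match yet)
Bit 11: prefix='11' -> emit 'e', reset
Bit 12: prefix='0' -> emit 'a', reset
Bit 13: prefix='1' (no match yet)
Bit 14: prefix='10' -> emit 'c', reset
Bit 15: prefix='1' (no match yet)
Bit 16: prefix='11' -> emit 'e', reset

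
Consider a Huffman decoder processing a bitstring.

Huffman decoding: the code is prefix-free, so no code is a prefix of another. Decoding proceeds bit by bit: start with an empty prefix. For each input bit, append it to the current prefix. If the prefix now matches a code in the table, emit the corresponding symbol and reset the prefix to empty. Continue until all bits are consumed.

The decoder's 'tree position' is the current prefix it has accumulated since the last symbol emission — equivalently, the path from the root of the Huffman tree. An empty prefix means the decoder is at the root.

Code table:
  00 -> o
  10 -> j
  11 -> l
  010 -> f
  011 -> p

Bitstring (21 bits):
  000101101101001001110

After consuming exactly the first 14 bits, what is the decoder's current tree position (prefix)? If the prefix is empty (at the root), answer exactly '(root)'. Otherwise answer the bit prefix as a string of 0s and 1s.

Bit 0: prefix='0' (no match yet)
Bit 1: prefix='00' -> emit 'o', reset
Bit 2: prefix='0' (no match yet)
Bit 3: prefix='01' (no match yet)
Bit 4: prefix='010' -> emit 'f', reset
Bit 5: prefix='1' (no match yet)
Bit 6: prefix='11' -> emit 'l', reset
Bit 7: prefix='0' (no match yet)
Bit 8: prefix='01' (no match yet)
Bit 9: prefix='011' -> emit 'p', reset
Bit 10: prefix='0' (no match yet)
Bit 11: prefix='01' (no match yet)
Bit 12: prefix='010' -> emit 'f', reset
Bit 13: prefix='0' (no match yet)

Answer: 0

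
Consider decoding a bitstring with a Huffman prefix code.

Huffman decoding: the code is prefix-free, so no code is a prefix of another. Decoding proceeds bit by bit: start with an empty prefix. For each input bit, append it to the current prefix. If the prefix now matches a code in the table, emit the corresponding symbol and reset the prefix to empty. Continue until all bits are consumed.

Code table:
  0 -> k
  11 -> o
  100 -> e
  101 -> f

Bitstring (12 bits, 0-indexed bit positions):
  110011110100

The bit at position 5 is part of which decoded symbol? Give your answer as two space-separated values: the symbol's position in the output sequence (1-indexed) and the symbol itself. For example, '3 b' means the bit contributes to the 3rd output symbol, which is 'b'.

Bit 0: prefix='1' (no match yet)
Bit 1: prefix='11' -> emit 'o', reset
Bit 2: prefix='0' -> emit 'k', reset
Bit 3: prefix='0' -> emit 'k', reset
Bit 4: prefix='1' (no match yet)
Bit 5: prefix='11' -> emit 'o', reset
Bit 6: prefix='1' (no match yet)
Bit 7: prefix='11' -> emit 'o', reset
Bit 8: prefix='0' -> emit 'k', reset
Bit 9: prefix='1' (no match yet)

Answer: 4 o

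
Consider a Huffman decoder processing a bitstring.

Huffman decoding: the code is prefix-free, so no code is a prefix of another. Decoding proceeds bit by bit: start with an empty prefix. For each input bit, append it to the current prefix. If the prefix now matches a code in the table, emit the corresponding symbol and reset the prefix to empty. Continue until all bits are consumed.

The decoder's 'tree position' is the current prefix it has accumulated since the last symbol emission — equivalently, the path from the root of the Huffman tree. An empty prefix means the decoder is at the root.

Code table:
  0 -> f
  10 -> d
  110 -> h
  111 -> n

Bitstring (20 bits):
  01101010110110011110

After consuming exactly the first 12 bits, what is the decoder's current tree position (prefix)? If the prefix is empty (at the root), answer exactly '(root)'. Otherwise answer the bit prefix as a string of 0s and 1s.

Answer: 1

Derivation:
Bit 0: prefix='0' -> emit 'f', reset
Bit 1: prefix='1' (no match yet)
Bit 2: prefix='11' (no match yet)
Bit 3: prefix='110' -> emit 'h', reset
Bit 4: prefix='1' (no match yet)
Bit 5: prefix='10' -> emit 'd', reset
Bit 6: prefix='1' (no match yet)
Bit 7: prefix='10' -> emit 'd', reset
Bit 8: prefix='1' (no match yet)
Bit 9: prefix='11' (no match yet)
Bit 10: prefix='110' -> emit 'h', reset
Bit 11: prefix='1' (no match yet)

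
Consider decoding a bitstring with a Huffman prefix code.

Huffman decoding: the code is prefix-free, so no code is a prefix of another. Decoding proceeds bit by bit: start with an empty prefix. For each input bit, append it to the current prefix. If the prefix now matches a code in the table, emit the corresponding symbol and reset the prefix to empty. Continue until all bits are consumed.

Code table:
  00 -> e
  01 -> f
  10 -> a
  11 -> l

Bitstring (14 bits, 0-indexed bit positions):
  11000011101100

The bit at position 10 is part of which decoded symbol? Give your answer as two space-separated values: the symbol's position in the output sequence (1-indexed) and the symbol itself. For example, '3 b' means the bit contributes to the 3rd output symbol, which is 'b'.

Answer: 6 l

Derivation:
Bit 0: prefix='1' (no match yet)
Bit 1: prefix='11' -> emit 'l', reset
Bit 2: prefix='0' (no match yet)
Bit 3: prefix='00' -> emit 'e', reset
Bit 4: prefix='0' (no match yet)
Bit 5: prefix='00' -> emit 'e', reset
Bit 6: prefix='1' (no match yet)
Bit 7: prefix='11' -> emit 'l', reset
Bit 8: prefix='1' (no match yet)
Bit 9: prefix='10' -> emit 'a', reset
Bit 10: prefix='1' (no match yet)
Bit 11: prefix='11' -> emit 'l', reset
Bit 12: prefix='0' (no match yet)
Bit 13: prefix='00' -> emit 'e', reset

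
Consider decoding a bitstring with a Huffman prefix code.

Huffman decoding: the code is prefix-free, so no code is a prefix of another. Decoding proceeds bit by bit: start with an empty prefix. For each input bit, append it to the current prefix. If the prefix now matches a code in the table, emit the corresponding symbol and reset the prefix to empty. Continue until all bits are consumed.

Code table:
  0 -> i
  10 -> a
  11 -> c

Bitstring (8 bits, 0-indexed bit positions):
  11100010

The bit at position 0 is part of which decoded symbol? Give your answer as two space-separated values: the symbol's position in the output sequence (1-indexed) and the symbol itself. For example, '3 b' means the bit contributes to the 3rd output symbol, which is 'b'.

Bit 0: prefix='1' (no match yet)
Bit 1: prefix='11' -> emit 'c', reset
Bit 2: prefix='1' (no match yet)
Bit 3: prefix='10' -> emit 'a', reset
Bit 4: prefix='0' -> emit 'i', reset

Answer: 1 c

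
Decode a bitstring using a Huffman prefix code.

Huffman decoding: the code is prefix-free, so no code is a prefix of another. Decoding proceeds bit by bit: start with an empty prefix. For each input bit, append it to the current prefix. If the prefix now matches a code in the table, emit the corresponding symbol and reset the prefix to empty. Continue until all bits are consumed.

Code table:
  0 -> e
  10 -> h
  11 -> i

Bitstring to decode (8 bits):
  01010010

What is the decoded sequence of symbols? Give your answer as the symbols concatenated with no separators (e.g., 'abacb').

Answer: ehheh

Derivation:
Bit 0: prefix='0' -> emit 'e', reset
Bit 1: prefix='1' (no match yet)
Bit 2: prefix='10' -> emit 'h', reset
Bit 3: prefix='1' (no match yet)
Bit 4: prefix='10' -> emit 'h', reset
Bit 5: prefix='0' -> emit 'e', reset
Bit 6: prefix='1' (no match yet)
Bit 7: prefix='10' -> emit 'h', reset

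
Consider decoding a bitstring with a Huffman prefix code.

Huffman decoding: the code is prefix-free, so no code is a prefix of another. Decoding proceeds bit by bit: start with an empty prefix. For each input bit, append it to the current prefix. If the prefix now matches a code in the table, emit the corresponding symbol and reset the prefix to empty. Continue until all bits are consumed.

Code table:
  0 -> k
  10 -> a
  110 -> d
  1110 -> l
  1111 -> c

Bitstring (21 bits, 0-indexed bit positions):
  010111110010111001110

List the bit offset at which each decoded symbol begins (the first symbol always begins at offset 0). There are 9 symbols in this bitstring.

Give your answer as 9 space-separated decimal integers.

Answer: 0 1 3 7 9 10 12 16 17

Derivation:
Bit 0: prefix='0' -> emit 'k', reset
Bit 1: prefix='1' (no match yet)
Bit 2: prefix='10' -> emit 'a', reset
Bit 3: prefix='1' (no match yet)
Bit 4: prefix='11' (no match yet)
Bit 5: prefix='111' (no match yet)
Bit 6: prefix='1111' -> emit 'c', reset
Bit 7: prefix='1' (no match yet)
Bit 8: prefix='10' -> emit 'a', reset
Bit 9: prefix='0' -> emit 'k', reset
Bit 10: prefix='1' (no match yet)
Bit 11: prefix='10' -> emit 'a', reset
Bit 12: prefix='1' (no match yet)
Bit 13: prefix='11' (no match yet)
Bit 14: prefix='111' (no match yet)
Bit 15: prefix='1110' -> emit 'l', reset
Bit 16: prefix='0' -> emit 'k', reset
Bit 17: prefix='1' (no match yet)
Bit 18: prefix='11' (no match yet)
Bit 19: prefix='111' (no match yet)
Bit 20: prefix='1110' -> emit 'l', reset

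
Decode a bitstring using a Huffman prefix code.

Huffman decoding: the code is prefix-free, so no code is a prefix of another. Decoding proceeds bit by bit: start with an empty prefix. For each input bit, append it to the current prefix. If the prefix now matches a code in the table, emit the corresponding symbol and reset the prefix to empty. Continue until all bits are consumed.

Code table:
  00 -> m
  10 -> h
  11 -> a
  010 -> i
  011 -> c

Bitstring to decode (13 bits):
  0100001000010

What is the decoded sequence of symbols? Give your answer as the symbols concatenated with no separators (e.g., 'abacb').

Bit 0: prefix='0' (no match yet)
Bit 1: prefix='01' (no match yet)
Bit 2: prefix='010' -> emit 'i', reset
Bit 3: prefix='0' (no match yet)
Bit 4: prefix='00' -> emit 'm', reset
Bit 5: prefix='0' (no match yet)
Bit 6: prefix='01' (no match yet)
Bit 7: prefix='010' -> emit 'i', reset
Bit 8: prefix='0' (no match yet)
Bit 9: prefix='00' -> emit 'm', reset
Bit 10: prefix='0' (no match yet)
Bit 11: prefix='01' (no match yet)
Bit 12: prefix='010' -> emit 'i', reset

Answer: imimi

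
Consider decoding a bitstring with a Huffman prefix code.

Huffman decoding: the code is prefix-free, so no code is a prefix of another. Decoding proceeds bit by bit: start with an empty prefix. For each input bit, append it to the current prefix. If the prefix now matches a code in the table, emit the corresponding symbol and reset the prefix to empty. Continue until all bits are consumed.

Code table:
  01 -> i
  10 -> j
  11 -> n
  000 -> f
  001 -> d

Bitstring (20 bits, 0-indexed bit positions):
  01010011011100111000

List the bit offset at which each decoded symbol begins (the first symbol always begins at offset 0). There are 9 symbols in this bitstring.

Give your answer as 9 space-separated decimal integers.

Bit 0: prefix='0' (no match yet)
Bit 1: prefix='01' -> emit 'i', reset
Bit 2: prefix='0' (no match yet)
Bit 3: prefix='01' -> emit 'i', reset
Bit 4: prefix='0' (no match yet)
Bit 5: prefix='00' (no match yet)
Bit 6: prefix='001' -> emit 'd', reset
Bit 7: prefix='1' (no match yet)
Bit 8: prefix='10' -> emit 'j', reset
Bit 9: prefix='1' (no match yet)
Bit 10: prefix='11' -> emit 'n', reset
Bit 11: prefix='1' (no match yet)
Bit 12: prefix='10' -> emit 'j', reset
Bit 13: prefix='0' (no match yet)
Bit 14: prefix='01' -> emit 'i', reset
Bit 15: prefix='1' (no match yet)
Bit 16: prefix='11' -> emit 'n', reset
Bit 17: prefix='0' (no match yet)
Bit 18: prefix='00' (no match yet)
Bit 19: prefix='000' -> emit 'f', reset

Answer: 0 2 4 7 9 11 13 15 17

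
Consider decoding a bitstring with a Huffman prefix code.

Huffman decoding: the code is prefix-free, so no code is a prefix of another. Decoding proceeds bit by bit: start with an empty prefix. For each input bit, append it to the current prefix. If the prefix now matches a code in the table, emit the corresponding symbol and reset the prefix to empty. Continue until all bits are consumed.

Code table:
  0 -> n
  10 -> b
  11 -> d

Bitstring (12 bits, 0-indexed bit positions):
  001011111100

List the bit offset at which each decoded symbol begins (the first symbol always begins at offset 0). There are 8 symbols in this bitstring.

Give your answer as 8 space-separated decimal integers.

Bit 0: prefix='0' -> emit 'n', reset
Bit 1: prefix='0' -> emit 'n', reset
Bit 2: prefix='1' (no match yet)
Bit 3: prefix='10' -> emit 'b', reset
Bit 4: prefix='1' (no match yet)
Bit 5: prefix='11' -> emit 'd', reset
Bit 6: prefix='1' (no match yet)
Bit 7: prefix='11' -> emit 'd', reset
Bit 8: prefix='1' (no match yet)
Bit 9: prefix='11' -> emit 'd', reset
Bit 10: prefix='0' -> emit 'n', reset
Bit 11: prefix='0' -> emit 'n', reset

Answer: 0 1 2 4 6 8 10 11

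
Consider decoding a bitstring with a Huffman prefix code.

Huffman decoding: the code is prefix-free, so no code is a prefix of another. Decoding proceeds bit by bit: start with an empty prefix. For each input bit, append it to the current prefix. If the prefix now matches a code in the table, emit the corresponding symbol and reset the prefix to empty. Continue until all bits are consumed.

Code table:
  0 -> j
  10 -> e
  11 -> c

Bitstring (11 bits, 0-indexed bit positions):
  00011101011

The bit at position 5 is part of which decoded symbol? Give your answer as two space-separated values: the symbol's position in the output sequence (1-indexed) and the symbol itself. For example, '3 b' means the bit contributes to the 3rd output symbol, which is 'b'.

Bit 0: prefix='0' -> emit 'j', reset
Bit 1: prefix='0' -> emit 'j', reset
Bit 2: prefix='0' -> emit 'j', reset
Bit 3: prefix='1' (no match yet)
Bit 4: prefix='11' -> emit 'c', reset
Bit 5: prefix='1' (no match yet)
Bit 6: prefix='10' -> emit 'e', reset
Bit 7: prefix='1' (no match yet)
Bit 8: prefix='10' -> emit 'e', reset
Bit 9: prefix='1' (no match yet)

Answer: 5 e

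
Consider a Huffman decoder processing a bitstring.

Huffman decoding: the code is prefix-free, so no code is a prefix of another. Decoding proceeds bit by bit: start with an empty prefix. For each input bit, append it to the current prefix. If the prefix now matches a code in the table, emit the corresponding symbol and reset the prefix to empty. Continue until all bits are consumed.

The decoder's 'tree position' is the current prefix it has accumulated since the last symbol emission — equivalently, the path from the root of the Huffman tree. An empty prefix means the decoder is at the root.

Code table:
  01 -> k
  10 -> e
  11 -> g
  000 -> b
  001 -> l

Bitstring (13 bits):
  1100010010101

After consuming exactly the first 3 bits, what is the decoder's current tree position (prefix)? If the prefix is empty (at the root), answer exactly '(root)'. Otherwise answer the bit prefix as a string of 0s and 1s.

Answer: 0

Derivation:
Bit 0: prefix='1' (no match yet)
Bit 1: prefix='11' -> emit 'g', reset
Bit 2: prefix='0' (no match yet)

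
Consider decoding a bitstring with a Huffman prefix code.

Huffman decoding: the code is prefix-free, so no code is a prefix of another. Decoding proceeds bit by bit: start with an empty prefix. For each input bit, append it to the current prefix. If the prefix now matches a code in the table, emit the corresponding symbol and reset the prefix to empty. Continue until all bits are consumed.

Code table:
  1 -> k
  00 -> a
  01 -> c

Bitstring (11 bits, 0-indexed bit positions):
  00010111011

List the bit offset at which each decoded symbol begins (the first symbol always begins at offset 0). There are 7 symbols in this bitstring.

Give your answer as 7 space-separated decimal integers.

Answer: 0 2 4 6 7 8 10

Derivation:
Bit 0: prefix='0' (no match yet)
Bit 1: prefix='00' -> emit 'a', reset
Bit 2: prefix='0' (no match yet)
Bit 3: prefix='01' -> emit 'c', reset
Bit 4: prefix='0' (no match yet)
Bit 5: prefix='01' -> emit 'c', reset
Bit 6: prefix='1' -> emit 'k', reset
Bit 7: prefix='1' -> emit 'k', reset
Bit 8: prefix='0' (no match yet)
Bit 9: prefix='01' -> emit 'c', reset
Bit 10: prefix='1' -> emit 'k', reset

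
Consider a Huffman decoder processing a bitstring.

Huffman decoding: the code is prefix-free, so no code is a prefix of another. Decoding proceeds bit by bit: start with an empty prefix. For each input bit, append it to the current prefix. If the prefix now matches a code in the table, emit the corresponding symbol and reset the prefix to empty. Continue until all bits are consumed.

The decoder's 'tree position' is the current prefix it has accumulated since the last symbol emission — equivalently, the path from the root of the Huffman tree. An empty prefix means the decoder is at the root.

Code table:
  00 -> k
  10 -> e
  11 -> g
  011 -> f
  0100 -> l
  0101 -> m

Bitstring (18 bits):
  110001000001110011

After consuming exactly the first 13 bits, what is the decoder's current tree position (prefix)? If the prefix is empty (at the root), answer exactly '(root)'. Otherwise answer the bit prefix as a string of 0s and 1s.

Bit 0: prefix='1' (no match yet)
Bit 1: prefix='11' -> emit 'g', reset
Bit 2: prefix='0' (no match yet)
Bit 3: prefix='00' -> emit 'k', reset
Bit 4: prefix='0' (no match yet)
Bit 5: prefix='01' (no match yet)
Bit 6: prefix='010' (no match yet)
Bit 7: prefix='0100' -> emit 'l', reset
Bit 8: prefix='0' (no match yet)
Bit 9: prefix='00' -> emit 'k', reset
Bit 10: prefix='0' (no match yet)
Bit 11: prefix='01' (no match yet)
Bit 12: prefix='011' -> emit 'f', reset

Answer: (root)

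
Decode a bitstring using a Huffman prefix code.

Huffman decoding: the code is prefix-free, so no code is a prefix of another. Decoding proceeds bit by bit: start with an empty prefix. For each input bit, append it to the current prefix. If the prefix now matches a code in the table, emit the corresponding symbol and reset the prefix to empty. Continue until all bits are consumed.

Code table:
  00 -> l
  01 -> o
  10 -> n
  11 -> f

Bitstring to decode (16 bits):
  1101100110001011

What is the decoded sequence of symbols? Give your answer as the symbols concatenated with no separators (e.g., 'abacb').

Answer: fononlnf

Derivation:
Bit 0: prefix='1' (no match yet)
Bit 1: prefix='11' -> emit 'f', reset
Bit 2: prefix='0' (no match yet)
Bit 3: prefix='01' -> emit 'o', reset
Bit 4: prefix='1' (no match yet)
Bit 5: prefix='10' -> emit 'n', reset
Bit 6: prefix='0' (no match yet)
Bit 7: prefix='01' -> emit 'o', reset
Bit 8: prefix='1' (no match yet)
Bit 9: prefix='10' -> emit 'n', reset
Bit 10: prefix='0' (no match yet)
Bit 11: prefix='00' -> emit 'l', reset
Bit 12: prefix='1' (no match yet)
Bit 13: prefix='10' -> emit 'n', reset
Bit 14: prefix='1' (no match yet)
Bit 15: prefix='11' -> emit 'f', reset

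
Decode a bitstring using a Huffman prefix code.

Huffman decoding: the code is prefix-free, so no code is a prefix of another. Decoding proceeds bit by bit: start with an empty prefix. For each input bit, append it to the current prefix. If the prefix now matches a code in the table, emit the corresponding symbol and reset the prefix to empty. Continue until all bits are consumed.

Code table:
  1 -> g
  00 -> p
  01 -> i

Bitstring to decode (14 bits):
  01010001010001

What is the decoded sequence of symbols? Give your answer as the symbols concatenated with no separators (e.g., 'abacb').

Bit 0: prefix='0' (no match yet)
Bit 1: prefix='01' -> emit 'i', reset
Bit 2: prefix='0' (no match yet)
Bit 3: prefix='01' -> emit 'i', reset
Bit 4: prefix='0' (no match yet)
Bit 5: prefix='00' -> emit 'p', reset
Bit 6: prefix='0' (no match yet)
Bit 7: prefix='01' -> emit 'i', reset
Bit 8: prefix='0' (no match yet)
Bit 9: prefix='01' -> emit 'i', reset
Bit 10: prefix='0' (no match yet)
Bit 11: prefix='00' -> emit 'p', reset
Bit 12: prefix='0' (no match yet)
Bit 13: prefix='01' -> emit 'i', reset

Answer: iipiipi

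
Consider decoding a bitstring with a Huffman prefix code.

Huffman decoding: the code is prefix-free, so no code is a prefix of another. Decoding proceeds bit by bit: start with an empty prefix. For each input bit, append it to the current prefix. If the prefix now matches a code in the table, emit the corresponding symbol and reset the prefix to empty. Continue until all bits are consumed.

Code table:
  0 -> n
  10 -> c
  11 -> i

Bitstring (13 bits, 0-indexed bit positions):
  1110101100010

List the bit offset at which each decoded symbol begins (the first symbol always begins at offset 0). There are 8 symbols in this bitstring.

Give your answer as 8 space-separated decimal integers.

Answer: 0 2 4 6 8 9 10 11

Derivation:
Bit 0: prefix='1' (no match yet)
Bit 1: prefix='11' -> emit 'i', reset
Bit 2: prefix='1' (no match yet)
Bit 3: prefix='10' -> emit 'c', reset
Bit 4: prefix='1' (no match yet)
Bit 5: prefix='10' -> emit 'c', reset
Bit 6: prefix='1' (no match yet)
Bit 7: prefix='11' -> emit 'i', reset
Bit 8: prefix='0' -> emit 'n', reset
Bit 9: prefix='0' -> emit 'n', reset
Bit 10: prefix='0' -> emit 'n', reset
Bit 11: prefix='1' (no match yet)
Bit 12: prefix='10' -> emit 'c', reset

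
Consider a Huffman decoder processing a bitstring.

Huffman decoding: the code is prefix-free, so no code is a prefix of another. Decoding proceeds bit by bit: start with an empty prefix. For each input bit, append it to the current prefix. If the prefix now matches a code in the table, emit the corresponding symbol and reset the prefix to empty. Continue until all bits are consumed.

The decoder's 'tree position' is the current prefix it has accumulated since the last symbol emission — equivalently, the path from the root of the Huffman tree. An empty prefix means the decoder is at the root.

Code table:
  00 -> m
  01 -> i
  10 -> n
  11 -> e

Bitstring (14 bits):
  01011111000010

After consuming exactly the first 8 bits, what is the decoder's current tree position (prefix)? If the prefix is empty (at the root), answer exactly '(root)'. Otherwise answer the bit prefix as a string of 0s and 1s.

Answer: (root)

Derivation:
Bit 0: prefix='0' (no match yet)
Bit 1: prefix='01' -> emit 'i', reset
Bit 2: prefix='0' (no match yet)
Bit 3: prefix='01' -> emit 'i', reset
Bit 4: prefix='1' (no match yet)
Bit 5: prefix='11' -> emit 'e', reset
Bit 6: prefix='1' (no match yet)
Bit 7: prefix='11' -> emit 'e', reset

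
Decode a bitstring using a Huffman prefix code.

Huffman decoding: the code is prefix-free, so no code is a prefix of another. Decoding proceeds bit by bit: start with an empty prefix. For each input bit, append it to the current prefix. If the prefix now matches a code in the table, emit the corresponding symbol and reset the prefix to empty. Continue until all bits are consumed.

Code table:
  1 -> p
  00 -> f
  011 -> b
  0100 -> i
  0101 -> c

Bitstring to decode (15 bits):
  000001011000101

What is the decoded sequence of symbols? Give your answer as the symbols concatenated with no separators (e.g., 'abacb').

Bit 0: prefix='0' (no match yet)
Bit 1: prefix='00' -> emit 'f', reset
Bit 2: prefix='0' (no match yet)
Bit 3: prefix='00' -> emit 'f', reset
Bit 4: prefix='0' (no match yet)
Bit 5: prefix='01' (no match yet)
Bit 6: prefix='010' (no match yet)
Bit 7: prefix='0101' -> emit 'c', reset
Bit 8: prefix='1' -> emit 'p', reset
Bit 9: prefix='0' (no match yet)
Bit 10: prefix='00' -> emit 'f', reset
Bit 11: prefix='0' (no match yet)
Bit 12: prefix='01' (no match yet)
Bit 13: prefix='010' (no match yet)
Bit 14: prefix='0101' -> emit 'c', reset

Answer: ffcpfc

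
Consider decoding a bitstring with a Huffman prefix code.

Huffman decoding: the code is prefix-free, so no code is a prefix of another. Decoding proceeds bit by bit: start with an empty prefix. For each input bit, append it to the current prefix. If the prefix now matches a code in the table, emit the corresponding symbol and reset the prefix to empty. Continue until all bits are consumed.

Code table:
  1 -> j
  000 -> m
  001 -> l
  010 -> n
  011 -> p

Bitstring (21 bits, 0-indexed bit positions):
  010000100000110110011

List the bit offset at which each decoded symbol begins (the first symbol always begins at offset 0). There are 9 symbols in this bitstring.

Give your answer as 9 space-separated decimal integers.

Bit 0: prefix='0' (no match yet)
Bit 1: prefix='01' (no match yet)
Bit 2: prefix='010' -> emit 'n', reset
Bit 3: prefix='0' (no match yet)
Bit 4: prefix='00' (no match yet)
Bit 5: prefix='000' -> emit 'm', reset
Bit 6: prefix='1' -> emit 'j', reset
Bit 7: prefix='0' (no match yet)
Bit 8: prefix='00' (no match yet)
Bit 9: prefix='000' -> emit 'm', reset
Bit 10: prefix='0' (no match yet)
Bit 11: prefix='00' (no match yet)
Bit 12: prefix='001' -> emit 'l', reset
Bit 13: prefix='1' -> emit 'j', reset
Bit 14: prefix='0' (no match yet)
Bit 15: prefix='01' (no match yet)
Bit 16: prefix='011' -> emit 'p', reset
Bit 17: prefix='0' (no match yet)
Bit 18: prefix='00' (no match yet)
Bit 19: prefix='001' -> emit 'l', reset
Bit 20: prefix='1' -> emit 'j', reset

Answer: 0 3 6 7 10 13 14 17 20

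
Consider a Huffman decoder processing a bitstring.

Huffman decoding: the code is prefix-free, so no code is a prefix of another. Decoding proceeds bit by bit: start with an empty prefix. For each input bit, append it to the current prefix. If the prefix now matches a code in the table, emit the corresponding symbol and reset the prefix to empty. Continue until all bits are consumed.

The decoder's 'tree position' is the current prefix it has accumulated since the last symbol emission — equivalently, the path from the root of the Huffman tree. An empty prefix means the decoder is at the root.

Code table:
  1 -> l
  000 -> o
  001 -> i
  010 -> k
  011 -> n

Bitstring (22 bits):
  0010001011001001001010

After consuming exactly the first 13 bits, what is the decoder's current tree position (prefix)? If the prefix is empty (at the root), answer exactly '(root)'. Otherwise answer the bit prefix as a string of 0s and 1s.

Bit 0: prefix='0' (no match yet)
Bit 1: prefix='00' (no match yet)
Bit 2: prefix='001' -> emit 'i', reset
Bit 3: prefix='0' (no match yet)
Bit 4: prefix='00' (no match yet)
Bit 5: prefix='000' -> emit 'o', reset
Bit 6: prefix='1' -> emit 'l', reset
Bit 7: prefix='0' (no match yet)
Bit 8: prefix='01' (no match yet)
Bit 9: prefix='011' -> emit 'n', reset
Bit 10: prefix='0' (no match yet)
Bit 11: prefix='00' (no match yet)
Bit 12: prefix='001' -> emit 'i', reset

Answer: (root)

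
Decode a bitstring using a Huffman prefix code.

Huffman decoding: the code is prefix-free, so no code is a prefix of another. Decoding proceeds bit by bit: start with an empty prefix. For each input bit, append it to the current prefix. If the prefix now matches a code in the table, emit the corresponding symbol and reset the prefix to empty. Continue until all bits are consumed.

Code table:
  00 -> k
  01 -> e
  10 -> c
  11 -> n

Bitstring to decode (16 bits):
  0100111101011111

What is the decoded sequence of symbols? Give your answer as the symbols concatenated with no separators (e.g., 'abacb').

Answer: eknneenn

Derivation:
Bit 0: prefix='0' (no match yet)
Bit 1: prefix='01' -> emit 'e', reset
Bit 2: prefix='0' (no match yet)
Bit 3: prefix='00' -> emit 'k', reset
Bit 4: prefix='1' (no match yet)
Bit 5: prefix='11' -> emit 'n', reset
Bit 6: prefix='1' (no match yet)
Bit 7: prefix='11' -> emit 'n', reset
Bit 8: prefix='0' (no match yet)
Bit 9: prefix='01' -> emit 'e', reset
Bit 10: prefix='0' (no match yet)
Bit 11: prefix='01' -> emit 'e', reset
Bit 12: prefix='1' (no match yet)
Bit 13: prefix='11' -> emit 'n', reset
Bit 14: prefix='1' (no match yet)
Bit 15: prefix='11' -> emit 'n', reset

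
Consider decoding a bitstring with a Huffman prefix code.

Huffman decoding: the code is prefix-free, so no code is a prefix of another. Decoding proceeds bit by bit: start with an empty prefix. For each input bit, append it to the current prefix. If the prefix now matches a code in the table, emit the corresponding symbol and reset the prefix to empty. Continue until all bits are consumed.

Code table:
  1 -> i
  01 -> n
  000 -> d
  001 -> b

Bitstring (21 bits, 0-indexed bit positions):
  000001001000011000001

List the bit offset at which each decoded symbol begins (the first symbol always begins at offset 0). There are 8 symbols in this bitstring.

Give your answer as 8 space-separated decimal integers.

Bit 0: prefix='0' (no match yet)
Bit 1: prefix='00' (no match yet)
Bit 2: prefix='000' -> emit 'd', reset
Bit 3: prefix='0' (no match yet)
Bit 4: prefix='00' (no match yet)
Bit 5: prefix='001' -> emit 'b', reset
Bit 6: prefix='0' (no match yet)
Bit 7: prefix='00' (no match yet)
Bit 8: prefix='001' -> emit 'b', reset
Bit 9: prefix='0' (no match yet)
Bit 10: prefix='00' (no match yet)
Bit 11: prefix='000' -> emit 'd', reset
Bit 12: prefix='0' (no match yet)
Bit 13: prefix='01' -> emit 'n', reset
Bit 14: prefix='1' -> emit 'i', reset
Bit 15: prefix='0' (no match yet)
Bit 16: prefix='00' (no match yet)
Bit 17: prefix='000' -> emit 'd', reset
Bit 18: prefix='0' (no match yet)
Bit 19: prefix='00' (no match yet)
Bit 20: prefix='001' -> emit 'b', reset

Answer: 0 3 6 9 12 14 15 18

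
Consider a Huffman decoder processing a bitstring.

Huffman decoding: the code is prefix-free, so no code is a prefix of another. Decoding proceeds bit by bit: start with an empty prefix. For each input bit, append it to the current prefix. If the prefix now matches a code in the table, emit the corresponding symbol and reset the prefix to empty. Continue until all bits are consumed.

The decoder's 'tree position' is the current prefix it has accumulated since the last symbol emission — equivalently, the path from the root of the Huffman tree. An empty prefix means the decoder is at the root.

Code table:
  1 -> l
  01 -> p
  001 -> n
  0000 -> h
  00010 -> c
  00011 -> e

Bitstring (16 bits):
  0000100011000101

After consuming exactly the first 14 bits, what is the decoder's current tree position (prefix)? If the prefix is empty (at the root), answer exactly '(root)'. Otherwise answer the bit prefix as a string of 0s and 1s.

Answer: 0001

Derivation:
Bit 0: prefix='0' (no match yet)
Bit 1: prefix='00' (no match yet)
Bit 2: prefix='000' (no match yet)
Bit 3: prefix='0000' -> emit 'h', reset
Bit 4: prefix='1' -> emit 'l', reset
Bit 5: prefix='0' (no match yet)
Bit 6: prefix='00' (no match yet)
Bit 7: prefix='000' (no match yet)
Bit 8: prefix='0001' (no match yet)
Bit 9: prefix='00011' -> emit 'e', reset
Bit 10: prefix='0' (no match yet)
Bit 11: prefix='00' (no match yet)
Bit 12: prefix='000' (no match yet)
Bit 13: prefix='0001' (no match yet)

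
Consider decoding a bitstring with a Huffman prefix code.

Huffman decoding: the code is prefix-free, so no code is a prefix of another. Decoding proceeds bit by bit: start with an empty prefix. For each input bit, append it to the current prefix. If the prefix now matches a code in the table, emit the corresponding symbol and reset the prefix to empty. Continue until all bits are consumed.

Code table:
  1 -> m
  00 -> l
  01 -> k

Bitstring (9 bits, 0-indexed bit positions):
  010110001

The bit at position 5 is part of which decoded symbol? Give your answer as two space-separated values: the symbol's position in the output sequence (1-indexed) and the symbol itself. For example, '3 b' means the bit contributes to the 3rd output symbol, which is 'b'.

Bit 0: prefix='0' (no match yet)
Bit 1: prefix='01' -> emit 'k', reset
Bit 2: prefix='0' (no match yet)
Bit 3: prefix='01' -> emit 'k', reset
Bit 4: prefix='1' -> emit 'm', reset
Bit 5: prefix='0' (no match yet)
Bit 6: prefix='00' -> emit 'l', reset
Bit 7: prefix='0' (no match yet)
Bit 8: prefix='01' -> emit 'k', reset

Answer: 4 l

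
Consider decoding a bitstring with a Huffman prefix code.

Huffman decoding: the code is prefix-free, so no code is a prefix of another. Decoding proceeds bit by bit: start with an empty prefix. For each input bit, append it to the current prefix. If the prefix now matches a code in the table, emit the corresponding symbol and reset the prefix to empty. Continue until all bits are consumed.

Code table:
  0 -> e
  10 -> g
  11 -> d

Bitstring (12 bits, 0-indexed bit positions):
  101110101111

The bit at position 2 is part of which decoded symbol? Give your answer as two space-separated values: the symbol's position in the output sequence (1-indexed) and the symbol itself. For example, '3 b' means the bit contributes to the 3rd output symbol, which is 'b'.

Answer: 2 d

Derivation:
Bit 0: prefix='1' (no match yet)
Bit 1: prefix='10' -> emit 'g', reset
Bit 2: prefix='1' (no match yet)
Bit 3: prefix='11' -> emit 'd', reset
Bit 4: prefix='1' (no match yet)
Bit 5: prefix='10' -> emit 'g', reset
Bit 6: prefix='1' (no match yet)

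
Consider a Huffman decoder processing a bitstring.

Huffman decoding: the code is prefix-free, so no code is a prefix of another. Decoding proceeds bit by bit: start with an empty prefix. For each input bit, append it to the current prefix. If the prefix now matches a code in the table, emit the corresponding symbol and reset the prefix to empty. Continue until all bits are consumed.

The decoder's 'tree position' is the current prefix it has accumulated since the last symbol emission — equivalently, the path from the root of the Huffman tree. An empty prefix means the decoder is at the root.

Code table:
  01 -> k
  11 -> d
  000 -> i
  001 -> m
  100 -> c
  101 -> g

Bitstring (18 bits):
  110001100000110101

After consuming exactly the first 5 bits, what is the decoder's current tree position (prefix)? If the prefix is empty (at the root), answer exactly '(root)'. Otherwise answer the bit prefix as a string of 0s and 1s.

Answer: (root)

Derivation:
Bit 0: prefix='1' (no match yet)
Bit 1: prefix='11' -> emit 'd', reset
Bit 2: prefix='0' (no match yet)
Bit 3: prefix='00' (no match yet)
Bit 4: prefix='000' -> emit 'i', reset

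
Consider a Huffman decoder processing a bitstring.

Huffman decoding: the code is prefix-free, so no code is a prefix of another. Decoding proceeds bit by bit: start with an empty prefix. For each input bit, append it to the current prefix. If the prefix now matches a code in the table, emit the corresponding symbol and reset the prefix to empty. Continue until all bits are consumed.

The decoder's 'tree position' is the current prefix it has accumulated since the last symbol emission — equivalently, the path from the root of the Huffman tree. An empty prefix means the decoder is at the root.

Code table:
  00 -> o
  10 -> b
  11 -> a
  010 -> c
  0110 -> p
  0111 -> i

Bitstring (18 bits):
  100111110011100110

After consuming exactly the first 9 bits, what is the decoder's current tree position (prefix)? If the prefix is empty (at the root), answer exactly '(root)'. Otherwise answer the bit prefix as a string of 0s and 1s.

Bit 0: prefix='1' (no match yet)
Bit 1: prefix='10' -> emit 'b', reset
Bit 2: prefix='0' (no match yet)
Bit 3: prefix='01' (no match yet)
Bit 4: prefix='011' (no match yet)
Bit 5: prefix='0111' -> emit 'i', reset
Bit 6: prefix='1' (no match yet)
Bit 7: prefix='11' -> emit 'a', reset
Bit 8: prefix='0' (no match yet)

Answer: 0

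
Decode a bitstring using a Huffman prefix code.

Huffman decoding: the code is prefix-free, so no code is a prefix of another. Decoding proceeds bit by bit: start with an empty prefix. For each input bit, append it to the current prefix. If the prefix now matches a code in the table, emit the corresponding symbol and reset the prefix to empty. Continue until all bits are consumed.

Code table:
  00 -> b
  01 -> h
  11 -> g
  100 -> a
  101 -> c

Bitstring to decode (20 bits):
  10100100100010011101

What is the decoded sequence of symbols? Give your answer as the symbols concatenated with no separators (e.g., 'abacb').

Answer: cbaahbgc

Derivation:
Bit 0: prefix='1' (no match yet)
Bit 1: prefix='10' (no match yet)
Bit 2: prefix='101' -> emit 'c', reset
Bit 3: prefix='0' (no match yet)
Bit 4: prefix='00' -> emit 'b', reset
Bit 5: prefix='1' (no match yet)
Bit 6: prefix='10' (no match yet)
Bit 7: prefix='100' -> emit 'a', reset
Bit 8: prefix='1' (no match yet)
Bit 9: prefix='10' (no match yet)
Bit 10: prefix='100' -> emit 'a', reset
Bit 11: prefix='0' (no match yet)
Bit 12: prefix='01' -> emit 'h', reset
Bit 13: prefix='0' (no match yet)
Bit 14: prefix='00' -> emit 'b', reset
Bit 15: prefix='1' (no match yet)
Bit 16: prefix='11' -> emit 'g', reset
Bit 17: prefix='1' (no match yet)
Bit 18: prefix='10' (no match yet)
Bit 19: prefix='101' -> emit 'c', reset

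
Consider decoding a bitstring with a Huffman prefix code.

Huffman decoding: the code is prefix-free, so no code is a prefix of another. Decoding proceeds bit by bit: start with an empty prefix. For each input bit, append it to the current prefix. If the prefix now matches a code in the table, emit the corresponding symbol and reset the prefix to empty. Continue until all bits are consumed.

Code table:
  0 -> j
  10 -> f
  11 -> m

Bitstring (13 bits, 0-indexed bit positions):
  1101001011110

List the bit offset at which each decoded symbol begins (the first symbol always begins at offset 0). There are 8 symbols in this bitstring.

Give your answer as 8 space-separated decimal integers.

Bit 0: prefix='1' (no match yet)
Bit 1: prefix='11' -> emit 'm', reset
Bit 2: prefix='0' -> emit 'j', reset
Bit 3: prefix='1' (no match yet)
Bit 4: prefix='10' -> emit 'f', reset
Bit 5: prefix='0' -> emit 'j', reset
Bit 6: prefix='1' (no match yet)
Bit 7: prefix='10' -> emit 'f', reset
Bit 8: prefix='1' (no match yet)
Bit 9: prefix='11' -> emit 'm', reset
Bit 10: prefix='1' (no match yet)
Bit 11: prefix='11' -> emit 'm', reset
Bit 12: prefix='0' -> emit 'j', reset

Answer: 0 2 3 5 6 8 10 12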